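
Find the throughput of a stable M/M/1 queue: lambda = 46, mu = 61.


For a stable queue (lambda < mu), throughput = lambda = 46 per hour

46 per hour


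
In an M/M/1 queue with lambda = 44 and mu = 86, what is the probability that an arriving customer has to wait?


P(wait) = rho = lambda/mu = 44/86 = 0.5116

0.5116


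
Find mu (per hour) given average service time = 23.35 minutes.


mu = 60 / avg_service_time = 60 / 23.35 = 2.57 per hour

2.57 per hour


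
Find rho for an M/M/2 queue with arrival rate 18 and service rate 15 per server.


rho = lambda/(c*mu) = 18/(2*15) = 0.6

0.6


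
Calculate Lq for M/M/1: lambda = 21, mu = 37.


rho = 21/37; Lq = rho^2/(1-rho) = 0.74

0.74


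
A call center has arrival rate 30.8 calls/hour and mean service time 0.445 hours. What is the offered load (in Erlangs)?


Offered load a = lambda * E[S] = 30.8 * 0.445 = 13.71 Erlangs

13.71 Erlangs


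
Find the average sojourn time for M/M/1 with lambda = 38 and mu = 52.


W = 1/(mu - lambda) = 1/(52 - 38) = 0.0714 hours

0.0714 hours


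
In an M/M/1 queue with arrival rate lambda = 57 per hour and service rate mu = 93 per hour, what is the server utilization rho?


rho = lambda/mu = 57/93 = 0.6129

0.6129


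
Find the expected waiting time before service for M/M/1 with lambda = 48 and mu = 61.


rho = 48/61; Wq = rho/(mu - lambda) = 0.0605 hours

0.0605 hours


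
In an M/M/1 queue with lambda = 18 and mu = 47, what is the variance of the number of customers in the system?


rho = 18/47; Var(N) = rho/(1-rho)^2 = 1.01

1.01


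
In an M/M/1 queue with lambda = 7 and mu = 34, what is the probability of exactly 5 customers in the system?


rho = 7/34; P(n) = (1-rho)*rho^n = (1-7/34)*(7/34)^5 = 0.0003

0.0003


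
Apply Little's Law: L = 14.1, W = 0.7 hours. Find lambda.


lambda = L / W = 14.1 / 0.7 = 20.14 per hour

20.14 per hour


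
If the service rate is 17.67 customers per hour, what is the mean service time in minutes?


Mean service time = 60/mu = 60/17.67 = 3.4 minutes

3.4 minutes


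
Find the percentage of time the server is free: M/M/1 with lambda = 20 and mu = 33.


Idle fraction = (1 - rho) * 100 = (1 - 20/33) * 100 = 39.4%

39.4%


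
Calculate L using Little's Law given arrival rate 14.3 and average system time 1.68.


L = lambda * W = 14.3 * 1.68 = 24.02

24.02


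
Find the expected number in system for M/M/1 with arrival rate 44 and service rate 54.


rho = 44/54; L = rho/(1-rho) = 4.4

4.4


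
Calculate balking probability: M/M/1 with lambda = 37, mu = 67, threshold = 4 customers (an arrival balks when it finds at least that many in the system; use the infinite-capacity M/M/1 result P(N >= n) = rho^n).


P(N >= 4) = rho^4 = (37/67)^4 = 0.093

0.093


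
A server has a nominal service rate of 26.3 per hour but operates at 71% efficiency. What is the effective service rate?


Effective rate = mu * efficiency = 26.3 * 0.71 = 18.67 per hour

18.67 per hour


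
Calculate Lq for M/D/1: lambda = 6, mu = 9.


M/D/1: Lq = rho^2 / (2*(1-rho)) where rho = 6/9; Lq = 0.67

0.67


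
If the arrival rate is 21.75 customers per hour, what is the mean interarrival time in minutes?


Mean interarrival time = 60/lambda = 60/21.75 = 2.76 minutes

2.76 minutes


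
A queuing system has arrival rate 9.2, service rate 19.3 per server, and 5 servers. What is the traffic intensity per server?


rho = lambda / (c * mu) = 9.2 / (5 * 19.3) = 0.0953

0.0953


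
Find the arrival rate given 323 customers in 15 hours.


lambda = total arrivals / time = 323 / 15 = 21.53 per hour

21.53 per hour


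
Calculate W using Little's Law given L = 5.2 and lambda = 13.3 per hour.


W = L / lambda = 5.2 / 13.3 = 0.391 hours

0.391 hours


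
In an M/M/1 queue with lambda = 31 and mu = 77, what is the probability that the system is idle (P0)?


P0 = 1 - rho = 1 - 31/77 = 0.5974

0.5974


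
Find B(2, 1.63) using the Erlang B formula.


B(N,A) = (A^N/N!) / sum(A^k/k!, k=0..N) with N=2, A=1.63 = 0.3356

0.3356


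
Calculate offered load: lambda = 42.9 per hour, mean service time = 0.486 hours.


Offered load a = lambda * E[S] = 42.9 * 0.486 = 20.85 Erlangs

20.85 Erlangs


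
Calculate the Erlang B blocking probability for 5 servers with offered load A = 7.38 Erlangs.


B(N,A) = (A^N/N!) / sum(A^k/k!, k=0..N) with N=5, A=7.38 = 0.4464

0.4464


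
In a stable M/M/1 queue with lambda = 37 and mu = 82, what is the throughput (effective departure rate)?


For a stable queue (lambda < mu), throughput = lambda = 37 per hour

37 per hour


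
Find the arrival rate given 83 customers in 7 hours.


lambda = total arrivals / time = 83 / 7 = 11.86 per hour

11.86 per hour


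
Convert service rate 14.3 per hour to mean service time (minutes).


Mean service time = 60/mu = 60/14.3 = 4.2 minutes

4.2 minutes


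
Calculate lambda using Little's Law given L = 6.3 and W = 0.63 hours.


lambda = L / W = 6.3 / 0.63 = 10.0 per hour

10.0 per hour


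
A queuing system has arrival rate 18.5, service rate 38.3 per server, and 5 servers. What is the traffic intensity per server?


rho = lambda / (c * mu) = 18.5 / (5 * 38.3) = 0.0966

0.0966


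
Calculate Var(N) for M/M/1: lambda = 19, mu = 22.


rho = 19/22; Var(N) = rho/(1-rho)^2 = 46.44

46.44


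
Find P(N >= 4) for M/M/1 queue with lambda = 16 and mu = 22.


P(N >= 4) = rho^4 = (16/22)^4 = 0.2798

0.2798


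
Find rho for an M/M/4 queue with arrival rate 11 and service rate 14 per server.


rho = lambda/(c*mu) = 11/(4*14) = 0.1964

0.1964


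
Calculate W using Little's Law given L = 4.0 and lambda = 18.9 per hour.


W = L / lambda = 4.0 / 18.9 = 0.2116 hours

0.2116 hours


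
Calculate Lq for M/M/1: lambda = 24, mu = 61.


rho = 24/61; Lq = rho^2/(1-rho) = 0.26

0.26


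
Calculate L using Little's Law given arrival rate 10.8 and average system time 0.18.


L = lambda * W = 10.8 * 0.18 = 1.94

1.94


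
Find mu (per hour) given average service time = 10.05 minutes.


mu = 60 / avg_service_time = 60 / 10.05 = 5.97 per hour

5.97 per hour


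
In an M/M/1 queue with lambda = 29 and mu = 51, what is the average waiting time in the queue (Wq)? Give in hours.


rho = 29/51; Wq = rho/(mu - lambda) = 0.0258 hours

0.0258 hours


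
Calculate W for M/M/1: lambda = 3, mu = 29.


W = 1/(mu - lambda) = 1/(29 - 3) = 0.0385 hours

0.0385 hours


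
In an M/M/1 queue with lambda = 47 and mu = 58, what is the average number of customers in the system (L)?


rho = 47/58; L = rho/(1-rho) = 4.27

4.27


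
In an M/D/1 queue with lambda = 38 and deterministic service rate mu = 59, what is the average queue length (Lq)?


M/D/1: Lq = rho^2 / (2*(1-rho)) where rho = 38/59; Lq = 0.58

0.58


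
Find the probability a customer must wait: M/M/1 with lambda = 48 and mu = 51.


P(wait) = rho = lambda/mu = 48/51 = 0.9412

0.9412


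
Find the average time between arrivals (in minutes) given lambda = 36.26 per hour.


Mean interarrival time = 60/lambda = 60/36.26 = 1.65 minutes

1.65 minutes


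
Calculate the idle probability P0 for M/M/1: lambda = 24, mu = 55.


P0 = 1 - rho = 1 - 24/55 = 0.5636

0.5636


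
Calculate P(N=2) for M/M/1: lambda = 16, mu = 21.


rho = 16/21; P(n) = (1-rho)*rho^n = (1-16/21)*(16/21)^2 = 0.1382

0.1382


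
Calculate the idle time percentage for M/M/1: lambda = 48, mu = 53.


Idle fraction = (1 - rho) * 100 = (1 - 48/53) * 100 = 9.4%

9.4%


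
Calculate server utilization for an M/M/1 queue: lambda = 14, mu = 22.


rho = lambda/mu = 14/22 = 0.6364

0.6364


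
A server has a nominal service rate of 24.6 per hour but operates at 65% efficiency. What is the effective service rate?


Effective rate = mu * efficiency = 24.6 * 0.65 = 15.99 per hour

15.99 per hour


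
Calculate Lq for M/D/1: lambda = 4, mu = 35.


M/D/1: Lq = rho^2 / (2*(1-rho)) where rho = 4/35; Lq = 0.01

0.01


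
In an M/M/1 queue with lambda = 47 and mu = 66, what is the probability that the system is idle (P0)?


P0 = 1 - rho = 1 - 47/66 = 0.2879

0.2879


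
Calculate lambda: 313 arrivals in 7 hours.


lambda = total arrivals / time = 313 / 7 = 44.71 per hour

44.71 per hour


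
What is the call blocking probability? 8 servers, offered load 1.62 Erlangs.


B(N,A) = (A^N/N!) / sum(A^k/k!, k=0..N) with N=8, A=1.62 = 0.0002

0.0002


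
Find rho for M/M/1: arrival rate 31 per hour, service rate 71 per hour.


rho = lambda/mu = 31/71 = 0.4366

0.4366


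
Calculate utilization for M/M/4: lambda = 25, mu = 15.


rho = lambda/(c*mu) = 25/(4*15) = 0.4167

0.4167


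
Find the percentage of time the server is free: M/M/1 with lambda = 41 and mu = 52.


Idle fraction = (1 - rho) * 100 = (1 - 41/52) * 100 = 21.2%

21.2%


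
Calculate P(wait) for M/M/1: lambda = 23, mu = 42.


P(wait) = rho = lambda/mu = 23/42 = 0.5476

0.5476


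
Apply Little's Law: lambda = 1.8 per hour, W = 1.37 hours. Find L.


L = lambda * W = 1.8 * 1.37 = 2.47

2.47


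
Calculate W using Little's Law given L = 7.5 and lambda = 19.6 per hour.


W = L / lambda = 7.5 / 19.6 = 0.3827 hours

0.3827 hours


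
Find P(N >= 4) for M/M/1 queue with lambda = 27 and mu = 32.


P(N >= 4) = rho^4 = (27/32)^4 = 0.5068

0.5068


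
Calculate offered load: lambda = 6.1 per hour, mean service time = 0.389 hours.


Offered load a = lambda * E[S] = 6.1 * 0.389 = 2.37 Erlangs

2.37 Erlangs


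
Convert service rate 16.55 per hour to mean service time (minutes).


Mean service time = 60/mu = 60/16.55 = 3.63 minutes

3.63 minutes


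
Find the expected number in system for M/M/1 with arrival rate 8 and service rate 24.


rho = 8/24; L = rho/(1-rho) = 0.5

0.5


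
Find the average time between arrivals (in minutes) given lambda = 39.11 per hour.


Mean interarrival time = 60/lambda = 60/39.11 = 1.53 minutes

1.53 minutes


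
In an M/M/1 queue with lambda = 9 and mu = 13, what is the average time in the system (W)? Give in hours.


W = 1/(mu - lambda) = 1/(13 - 9) = 0.25 hours

0.25 hours


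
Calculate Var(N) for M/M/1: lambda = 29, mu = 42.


rho = 29/42; Var(N) = rho/(1-rho)^2 = 7.21

7.21


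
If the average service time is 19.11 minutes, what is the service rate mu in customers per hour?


mu = 60 / avg_service_time = 60 / 19.11 = 3.14 per hour

3.14 per hour


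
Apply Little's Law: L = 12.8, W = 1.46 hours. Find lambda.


lambda = L / W = 12.8 / 1.46 = 8.77 per hour

8.77 per hour


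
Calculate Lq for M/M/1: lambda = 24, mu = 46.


rho = 24/46; Lq = rho^2/(1-rho) = 0.57

0.57


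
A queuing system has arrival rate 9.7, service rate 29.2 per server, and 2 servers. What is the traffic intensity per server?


rho = lambda / (c * mu) = 9.7 / (2 * 29.2) = 0.1661

0.1661


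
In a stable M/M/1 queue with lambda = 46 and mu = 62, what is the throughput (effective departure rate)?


For a stable queue (lambda < mu), throughput = lambda = 46 per hour

46 per hour


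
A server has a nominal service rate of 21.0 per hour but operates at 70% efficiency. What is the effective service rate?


Effective rate = mu * efficiency = 21.0 * 0.7 = 14.7 per hour

14.7 per hour


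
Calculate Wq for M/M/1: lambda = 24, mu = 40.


rho = 24/40; Wq = rho/(mu - lambda) = 0.0375 hours

0.0375 hours


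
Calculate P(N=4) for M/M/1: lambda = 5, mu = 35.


rho = 5/35; P(n) = (1-rho)*rho^n = (1-5/35)*(5/35)^4 = 0.0004

0.0004


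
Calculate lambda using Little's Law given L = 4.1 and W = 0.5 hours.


lambda = L / W = 4.1 / 0.5 = 8.2 per hour

8.2 per hour


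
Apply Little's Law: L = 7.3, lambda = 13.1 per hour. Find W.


W = L / lambda = 7.3 / 13.1 = 0.5573 hours

0.5573 hours


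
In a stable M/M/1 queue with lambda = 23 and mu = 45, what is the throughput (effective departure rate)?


For a stable queue (lambda < mu), throughput = lambda = 23 per hour

23 per hour


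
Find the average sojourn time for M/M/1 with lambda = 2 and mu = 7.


W = 1/(mu - lambda) = 1/(7 - 2) = 0.2 hours

0.2 hours


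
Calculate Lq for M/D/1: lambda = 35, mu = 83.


M/D/1: Lq = rho^2 / (2*(1-rho)) where rho = 35/83; Lq = 0.15

0.15


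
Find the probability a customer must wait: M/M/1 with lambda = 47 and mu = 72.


P(wait) = rho = lambda/mu = 47/72 = 0.6528

0.6528


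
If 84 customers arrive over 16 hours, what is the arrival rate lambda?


lambda = total arrivals / time = 84 / 16 = 5.25 per hour

5.25 per hour


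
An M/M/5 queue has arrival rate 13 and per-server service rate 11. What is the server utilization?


rho = lambda/(c*mu) = 13/(5*11) = 0.2364

0.2364


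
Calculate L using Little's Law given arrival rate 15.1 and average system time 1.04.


L = lambda * W = 15.1 * 1.04 = 15.7

15.7


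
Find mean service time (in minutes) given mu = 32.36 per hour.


Mean service time = 60/mu = 60/32.36 = 1.85 minutes

1.85 minutes


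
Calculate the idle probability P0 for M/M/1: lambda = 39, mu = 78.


P0 = 1 - rho = 1 - 39/78 = 0.5

0.5


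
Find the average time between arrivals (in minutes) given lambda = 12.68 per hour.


Mean interarrival time = 60/lambda = 60/12.68 = 4.73 minutes

4.73 minutes


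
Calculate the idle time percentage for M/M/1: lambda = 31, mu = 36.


Idle fraction = (1 - rho) * 100 = (1 - 31/36) * 100 = 13.9%

13.9%


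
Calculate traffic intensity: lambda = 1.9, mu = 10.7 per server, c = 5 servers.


rho = lambda / (c * mu) = 1.9 / (5 * 10.7) = 0.0355

0.0355


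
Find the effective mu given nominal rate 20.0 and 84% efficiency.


Effective rate = mu * efficiency = 20.0 * 0.84 = 16.8 per hour

16.8 per hour


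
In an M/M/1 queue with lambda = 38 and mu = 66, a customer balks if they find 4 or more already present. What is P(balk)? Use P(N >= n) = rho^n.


P(N >= 4) = rho^4 = (38/66)^4 = 0.1099

0.1099


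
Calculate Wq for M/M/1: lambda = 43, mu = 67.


rho = 43/67; Wq = rho/(mu - lambda) = 0.0267 hours

0.0267 hours


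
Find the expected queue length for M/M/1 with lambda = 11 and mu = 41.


rho = 11/41; Lq = rho^2/(1-rho) = 0.1

0.1


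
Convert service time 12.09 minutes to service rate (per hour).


mu = 60 / avg_service_time = 60 / 12.09 = 4.96 per hour

4.96 per hour


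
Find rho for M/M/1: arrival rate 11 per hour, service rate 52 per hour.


rho = lambda/mu = 11/52 = 0.2115

0.2115


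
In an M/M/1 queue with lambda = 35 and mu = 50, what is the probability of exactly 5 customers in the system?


rho = 35/50; P(n) = (1-rho)*rho^n = (1-35/50)*(35/50)^5 = 0.0504

0.0504


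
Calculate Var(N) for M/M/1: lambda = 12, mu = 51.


rho = 12/51; Var(N) = rho/(1-rho)^2 = 0.4

0.4


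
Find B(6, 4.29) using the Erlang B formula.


B(N,A) = (A^N/N!) / sum(A^k/k!, k=0..N) with N=6, A=4.29 = 0.1385

0.1385


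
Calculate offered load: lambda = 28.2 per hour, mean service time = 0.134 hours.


Offered load a = lambda * E[S] = 28.2 * 0.134 = 3.78 Erlangs

3.78 Erlangs


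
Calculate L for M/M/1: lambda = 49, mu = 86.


rho = 49/86; L = rho/(1-rho) = 1.32

1.32


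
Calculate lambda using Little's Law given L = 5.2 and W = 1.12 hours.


lambda = L / W = 5.2 / 1.12 = 4.64 per hour

4.64 per hour


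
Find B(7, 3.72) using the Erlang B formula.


B(N,A) = (A^N/N!) / sum(A^k/k!, k=0..N) with N=7, A=3.72 = 0.0492

0.0492


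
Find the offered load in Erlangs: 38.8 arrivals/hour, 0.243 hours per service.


Offered load a = lambda * E[S] = 38.8 * 0.243 = 9.43 Erlangs

9.43 Erlangs


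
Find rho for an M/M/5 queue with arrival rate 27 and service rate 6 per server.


rho = lambda/(c*mu) = 27/(5*6) = 0.9

0.9


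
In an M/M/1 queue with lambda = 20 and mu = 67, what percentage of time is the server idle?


Idle fraction = (1 - rho) * 100 = (1 - 20/67) * 100 = 70.1%

70.1%


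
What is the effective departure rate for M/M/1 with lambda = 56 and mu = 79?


For a stable queue (lambda < mu), throughput = lambda = 56 per hour

56 per hour


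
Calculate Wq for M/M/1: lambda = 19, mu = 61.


rho = 19/61; Wq = rho/(mu - lambda) = 0.0074 hours

0.0074 hours


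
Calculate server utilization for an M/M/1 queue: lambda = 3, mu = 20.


rho = lambda/mu = 3/20 = 0.15

0.15


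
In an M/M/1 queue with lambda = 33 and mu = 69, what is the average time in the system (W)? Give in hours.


W = 1/(mu - lambda) = 1/(69 - 33) = 0.0278 hours

0.0278 hours


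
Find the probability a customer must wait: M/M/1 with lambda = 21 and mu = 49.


P(wait) = rho = lambda/mu = 21/49 = 0.4286

0.4286


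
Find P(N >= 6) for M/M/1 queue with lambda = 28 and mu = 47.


P(N >= 6) = rho^6 = (28/47)^6 = 0.0447

0.0447


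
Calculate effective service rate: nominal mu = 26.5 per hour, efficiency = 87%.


Effective rate = mu * efficiency = 26.5 * 0.87 = 23.06 per hour

23.06 per hour


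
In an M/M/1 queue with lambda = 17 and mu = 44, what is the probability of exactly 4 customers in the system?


rho = 17/44; P(n) = (1-rho)*rho^n = (1-17/44)*(17/44)^4 = 0.0137

0.0137


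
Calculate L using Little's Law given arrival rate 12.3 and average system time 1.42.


L = lambda * W = 12.3 * 1.42 = 17.47

17.47


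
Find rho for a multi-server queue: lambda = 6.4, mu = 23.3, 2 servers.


rho = lambda / (c * mu) = 6.4 / (2 * 23.3) = 0.1373

0.1373


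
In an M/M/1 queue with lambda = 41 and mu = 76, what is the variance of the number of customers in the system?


rho = 41/76; Var(N) = rho/(1-rho)^2 = 2.54

2.54


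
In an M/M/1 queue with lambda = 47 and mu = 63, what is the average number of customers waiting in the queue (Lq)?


rho = 47/63; Lq = rho^2/(1-rho) = 2.19

2.19


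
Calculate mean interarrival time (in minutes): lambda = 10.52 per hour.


Mean interarrival time = 60/lambda = 60/10.52 = 5.7 minutes

5.7 minutes


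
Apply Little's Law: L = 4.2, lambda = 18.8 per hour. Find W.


W = L / lambda = 4.2 / 18.8 = 0.2234 hours

0.2234 hours


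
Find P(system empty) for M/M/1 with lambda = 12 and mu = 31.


P0 = 1 - rho = 1 - 12/31 = 0.6129

0.6129


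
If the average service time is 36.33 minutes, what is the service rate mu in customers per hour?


mu = 60 / avg_service_time = 60 / 36.33 = 1.65 per hour

1.65 per hour


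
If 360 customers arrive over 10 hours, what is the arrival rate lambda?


lambda = total arrivals / time = 360 / 10 = 36.0 per hour

36.0 per hour


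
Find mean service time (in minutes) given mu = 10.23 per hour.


Mean service time = 60/mu = 60/10.23 = 5.87 minutes

5.87 minutes


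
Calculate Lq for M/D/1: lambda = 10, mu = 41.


M/D/1: Lq = rho^2 / (2*(1-rho)) where rho = 10/41; Lq = 0.04

0.04


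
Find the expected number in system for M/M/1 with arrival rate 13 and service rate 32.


rho = 13/32; L = rho/(1-rho) = 0.68

0.68


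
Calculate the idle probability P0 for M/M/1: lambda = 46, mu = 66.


P0 = 1 - rho = 1 - 46/66 = 0.303

0.303


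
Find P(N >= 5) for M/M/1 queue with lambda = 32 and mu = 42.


P(N >= 5) = rho^5 = (32/42)^5 = 0.2567

0.2567


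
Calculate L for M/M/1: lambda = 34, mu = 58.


rho = 34/58; L = rho/(1-rho) = 1.42

1.42


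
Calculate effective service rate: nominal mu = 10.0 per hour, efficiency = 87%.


Effective rate = mu * efficiency = 10.0 * 0.87 = 8.7 per hour

8.7 per hour


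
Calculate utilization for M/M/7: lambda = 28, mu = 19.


rho = lambda/(c*mu) = 28/(7*19) = 0.2105

0.2105


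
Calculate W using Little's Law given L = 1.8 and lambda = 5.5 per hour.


W = L / lambda = 1.8 / 5.5 = 0.3273 hours

0.3273 hours


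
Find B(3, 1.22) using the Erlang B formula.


B(N,A) = (A^N/N!) / sum(A^k/k!, k=0..N) with N=3, A=1.22 = 0.0926

0.0926


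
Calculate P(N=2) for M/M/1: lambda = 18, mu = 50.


rho = 18/50; P(n) = (1-rho)*rho^n = (1-18/50)*(18/50)^2 = 0.0829

0.0829


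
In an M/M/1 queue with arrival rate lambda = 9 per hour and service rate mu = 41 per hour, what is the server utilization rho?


rho = lambda/mu = 9/41 = 0.2195

0.2195


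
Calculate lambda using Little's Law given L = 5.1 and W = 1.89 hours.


lambda = L / W = 5.1 / 1.89 = 2.7 per hour

2.7 per hour


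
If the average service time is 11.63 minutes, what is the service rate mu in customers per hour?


mu = 60 / avg_service_time = 60 / 11.63 = 5.16 per hour

5.16 per hour


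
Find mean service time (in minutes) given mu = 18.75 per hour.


Mean service time = 60/mu = 60/18.75 = 3.2 minutes

3.2 minutes


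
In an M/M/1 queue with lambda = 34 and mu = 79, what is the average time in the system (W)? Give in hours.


W = 1/(mu - lambda) = 1/(79 - 34) = 0.0222 hours

0.0222 hours


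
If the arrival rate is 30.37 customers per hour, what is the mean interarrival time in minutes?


Mean interarrival time = 60/lambda = 60/30.37 = 1.98 minutes

1.98 minutes


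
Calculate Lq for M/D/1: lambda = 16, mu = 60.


M/D/1: Lq = rho^2 / (2*(1-rho)) where rho = 16/60; Lq = 0.05

0.05


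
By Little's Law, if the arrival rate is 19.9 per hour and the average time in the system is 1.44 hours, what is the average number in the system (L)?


L = lambda * W = 19.9 * 1.44 = 28.66

28.66


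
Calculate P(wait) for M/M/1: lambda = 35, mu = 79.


P(wait) = rho = lambda/mu = 35/79 = 0.443

0.443


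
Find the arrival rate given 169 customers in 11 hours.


lambda = total arrivals / time = 169 / 11 = 15.36 per hour

15.36 per hour


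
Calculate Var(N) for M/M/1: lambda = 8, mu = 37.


rho = 8/37; Var(N) = rho/(1-rho)^2 = 0.35

0.35


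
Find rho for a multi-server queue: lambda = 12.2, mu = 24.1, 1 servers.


rho = lambda / (c * mu) = 12.2 / (1 * 24.1) = 0.5062

0.5062


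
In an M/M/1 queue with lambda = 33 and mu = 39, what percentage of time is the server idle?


Idle fraction = (1 - rho) * 100 = (1 - 33/39) * 100 = 15.4%

15.4%


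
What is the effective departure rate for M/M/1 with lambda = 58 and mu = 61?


For a stable queue (lambda < mu), throughput = lambda = 58 per hour

58 per hour


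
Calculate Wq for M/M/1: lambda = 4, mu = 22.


rho = 4/22; Wq = rho/(mu - lambda) = 0.0101 hours

0.0101 hours


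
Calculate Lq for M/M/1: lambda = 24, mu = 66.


rho = 24/66; Lq = rho^2/(1-rho) = 0.21

0.21


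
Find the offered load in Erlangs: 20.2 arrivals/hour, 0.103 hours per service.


Offered load a = lambda * E[S] = 20.2 * 0.103 = 2.08 Erlangs

2.08 Erlangs


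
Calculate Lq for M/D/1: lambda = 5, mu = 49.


M/D/1: Lq = rho^2 / (2*(1-rho)) where rho = 5/49; Lq = 0.01

0.01


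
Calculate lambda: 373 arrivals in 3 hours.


lambda = total arrivals / time = 373 / 3 = 124.33 per hour

124.33 per hour


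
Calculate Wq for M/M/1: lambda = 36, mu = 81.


rho = 36/81; Wq = rho/(mu - lambda) = 0.0099 hours

0.0099 hours


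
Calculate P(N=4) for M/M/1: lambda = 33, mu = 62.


rho = 33/62; P(n) = (1-rho)*rho^n = (1-33/62)*(33/62)^4 = 0.0375

0.0375


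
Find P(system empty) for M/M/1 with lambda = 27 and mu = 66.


P0 = 1 - rho = 1 - 27/66 = 0.5909

0.5909


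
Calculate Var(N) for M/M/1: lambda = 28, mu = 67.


rho = 28/67; Var(N) = rho/(1-rho)^2 = 1.23

1.23


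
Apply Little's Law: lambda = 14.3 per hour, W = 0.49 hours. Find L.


L = lambda * W = 14.3 * 0.49 = 7.01

7.01


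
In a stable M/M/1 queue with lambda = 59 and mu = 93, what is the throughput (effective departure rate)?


For a stable queue (lambda < mu), throughput = lambda = 59 per hour

59 per hour


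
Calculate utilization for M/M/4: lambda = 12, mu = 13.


rho = lambda/(c*mu) = 12/(4*13) = 0.2308

0.2308


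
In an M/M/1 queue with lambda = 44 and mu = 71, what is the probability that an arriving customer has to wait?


P(wait) = rho = lambda/mu = 44/71 = 0.6197

0.6197


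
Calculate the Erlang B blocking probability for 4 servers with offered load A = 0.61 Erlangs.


B(N,A) = (A^N/N!) / sum(A^k/k!, k=0..N) with N=4, A=0.61 = 0.0031

0.0031


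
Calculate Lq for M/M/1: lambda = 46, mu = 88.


rho = 46/88; Lq = rho^2/(1-rho) = 0.57

0.57


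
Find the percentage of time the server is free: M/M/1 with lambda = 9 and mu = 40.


Idle fraction = (1 - rho) * 100 = (1 - 9/40) * 100 = 77.5%

77.5%


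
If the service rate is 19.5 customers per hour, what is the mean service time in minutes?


Mean service time = 60/mu = 60/19.5 = 3.08 minutes

3.08 minutes


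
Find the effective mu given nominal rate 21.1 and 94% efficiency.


Effective rate = mu * efficiency = 21.1 * 0.94 = 19.83 per hour

19.83 per hour


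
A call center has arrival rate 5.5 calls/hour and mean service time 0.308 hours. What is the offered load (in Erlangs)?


Offered load a = lambda * E[S] = 5.5 * 0.308 = 1.69 Erlangs

1.69 Erlangs


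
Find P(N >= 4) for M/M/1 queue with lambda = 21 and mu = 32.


P(N >= 4) = rho^4 = (21/32)^4 = 0.1855

0.1855


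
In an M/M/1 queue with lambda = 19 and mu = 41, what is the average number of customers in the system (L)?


rho = 19/41; L = rho/(1-rho) = 0.86

0.86


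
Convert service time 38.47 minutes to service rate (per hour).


mu = 60 / avg_service_time = 60 / 38.47 = 1.56 per hour

1.56 per hour


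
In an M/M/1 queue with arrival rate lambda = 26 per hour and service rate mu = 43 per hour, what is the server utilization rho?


rho = lambda/mu = 26/43 = 0.6047

0.6047


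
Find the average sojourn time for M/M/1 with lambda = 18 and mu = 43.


W = 1/(mu - lambda) = 1/(43 - 18) = 0.04 hours

0.04 hours


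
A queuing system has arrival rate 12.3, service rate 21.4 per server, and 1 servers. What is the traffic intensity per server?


rho = lambda / (c * mu) = 12.3 / (1 * 21.4) = 0.5748

0.5748


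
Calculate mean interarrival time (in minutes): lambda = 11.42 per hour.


Mean interarrival time = 60/lambda = 60/11.42 = 5.25 minutes

5.25 minutes


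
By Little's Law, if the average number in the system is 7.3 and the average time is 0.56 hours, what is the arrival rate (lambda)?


lambda = L / W = 7.3 / 0.56 = 13.04 per hour

13.04 per hour


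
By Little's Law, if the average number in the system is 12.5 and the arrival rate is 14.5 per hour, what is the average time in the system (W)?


W = L / lambda = 12.5 / 14.5 = 0.8621 hours

0.8621 hours


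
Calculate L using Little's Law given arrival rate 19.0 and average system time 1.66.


L = lambda * W = 19.0 * 1.66 = 31.54

31.54


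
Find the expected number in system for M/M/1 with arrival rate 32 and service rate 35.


rho = 32/35; L = rho/(1-rho) = 10.67

10.67


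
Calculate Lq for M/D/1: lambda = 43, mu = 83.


M/D/1: Lq = rho^2 / (2*(1-rho)) where rho = 43/83; Lq = 0.28

0.28


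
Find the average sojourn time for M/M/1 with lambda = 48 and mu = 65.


W = 1/(mu - lambda) = 1/(65 - 48) = 0.0588 hours

0.0588 hours


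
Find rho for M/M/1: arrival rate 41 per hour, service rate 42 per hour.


rho = lambda/mu = 41/42 = 0.9762

0.9762


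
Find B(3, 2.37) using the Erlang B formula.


B(N,A) = (A^N/N!) / sum(A^k/k!, k=0..N) with N=3, A=2.37 = 0.2642

0.2642


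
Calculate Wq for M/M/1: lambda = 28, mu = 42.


rho = 28/42; Wq = rho/(mu - lambda) = 0.0476 hours

0.0476 hours


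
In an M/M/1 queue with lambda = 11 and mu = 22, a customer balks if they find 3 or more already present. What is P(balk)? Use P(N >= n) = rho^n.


P(N >= 3) = rho^3 = (11/22)^3 = 0.125

0.125


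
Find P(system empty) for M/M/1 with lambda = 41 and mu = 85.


P0 = 1 - rho = 1 - 41/85 = 0.5176

0.5176


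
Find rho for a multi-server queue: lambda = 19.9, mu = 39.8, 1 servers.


rho = lambda / (c * mu) = 19.9 / (1 * 39.8) = 0.5

0.5


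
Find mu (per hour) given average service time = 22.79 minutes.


mu = 60 / avg_service_time = 60 / 22.79 = 2.63 per hour

2.63 per hour


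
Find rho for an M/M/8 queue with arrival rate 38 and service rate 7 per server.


rho = lambda/(c*mu) = 38/(8*7) = 0.6786

0.6786


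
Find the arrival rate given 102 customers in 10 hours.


lambda = total arrivals / time = 102 / 10 = 10.2 per hour

10.2 per hour


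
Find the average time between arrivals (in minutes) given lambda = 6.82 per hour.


Mean interarrival time = 60/lambda = 60/6.82 = 8.8 minutes

8.8 minutes


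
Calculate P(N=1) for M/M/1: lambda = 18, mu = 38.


rho = 18/38; P(n) = (1-rho)*rho^n = (1-18/38)*(18/38)^1 = 0.2493

0.2493


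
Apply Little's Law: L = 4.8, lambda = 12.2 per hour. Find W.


W = L / lambda = 4.8 / 12.2 = 0.3934 hours

0.3934 hours


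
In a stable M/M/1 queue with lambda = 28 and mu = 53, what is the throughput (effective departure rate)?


For a stable queue (lambda < mu), throughput = lambda = 28 per hour

28 per hour


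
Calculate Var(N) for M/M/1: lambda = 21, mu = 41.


rho = 21/41; Var(N) = rho/(1-rho)^2 = 2.15

2.15


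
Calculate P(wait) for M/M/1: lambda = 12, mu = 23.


P(wait) = rho = lambda/mu = 12/23 = 0.5217

0.5217


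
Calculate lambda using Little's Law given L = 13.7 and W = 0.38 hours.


lambda = L / W = 13.7 / 0.38 = 36.05 per hour

36.05 per hour


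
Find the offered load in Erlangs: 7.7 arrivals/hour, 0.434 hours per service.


Offered load a = lambda * E[S] = 7.7 * 0.434 = 3.34 Erlangs

3.34 Erlangs


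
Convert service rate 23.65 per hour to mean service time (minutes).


Mean service time = 60/mu = 60/23.65 = 2.54 minutes

2.54 minutes


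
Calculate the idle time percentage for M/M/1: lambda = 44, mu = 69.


Idle fraction = (1 - rho) * 100 = (1 - 44/69) * 100 = 36.2%

36.2%


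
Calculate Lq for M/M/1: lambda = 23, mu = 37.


rho = 23/37; Lq = rho^2/(1-rho) = 1.02

1.02


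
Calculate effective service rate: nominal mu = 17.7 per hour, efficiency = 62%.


Effective rate = mu * efficiency = 17.7 * 0.62 = 10.97 per hour

10.97 per hour


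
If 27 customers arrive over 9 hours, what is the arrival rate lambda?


lambda = total arrivals / time = 27 / 9 = 3.0 per hour

3.0 per hour


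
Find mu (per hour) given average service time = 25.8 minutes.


mu = 60 / avg_service_time = 60 / 25.8 = 2.33 per hour

2.33 per hour


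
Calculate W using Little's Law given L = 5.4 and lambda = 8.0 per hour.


W = L / lambda = 5.4 / 8.0 = 0.675 hours

0.675 hours


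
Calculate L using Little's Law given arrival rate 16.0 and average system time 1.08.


L = lambda * W = 16.0 * 1.08 = 17.28

17.28


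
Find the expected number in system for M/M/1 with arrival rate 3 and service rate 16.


rho = 3/16; L = rho/(1-rho) = 0.23

0.23


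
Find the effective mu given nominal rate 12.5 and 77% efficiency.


Effective rate = mu * efficiency = 12.5 * 0.77 = 9.63 per hour

9.63 per hour


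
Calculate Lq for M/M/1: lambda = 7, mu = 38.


rho = 7/38; Lq = rho^2/(1-rho) = 0.04

0.04


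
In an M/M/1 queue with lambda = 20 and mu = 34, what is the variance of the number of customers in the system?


rho = 20/34; Var(N) = rho/(1-rho)^2 = 3.47

3.47


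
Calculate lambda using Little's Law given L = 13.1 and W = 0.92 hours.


lambda = L / W = 13.1 / 0.92 = 14.24 per hour

14.24 per hour


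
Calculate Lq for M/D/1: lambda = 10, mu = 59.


M/D/1: Lq = rho^2 / (2*(1-rho)) where rho = 10/59; Lq = 0.02

0.02


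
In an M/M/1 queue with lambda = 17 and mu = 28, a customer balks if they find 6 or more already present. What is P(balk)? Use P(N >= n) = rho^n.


P(N >= 6) = rho^6 = (17/28)^6 = 0.0501

0.0501


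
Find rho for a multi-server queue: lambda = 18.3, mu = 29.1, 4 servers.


rho = lambda / (c * mu) = 18.3 / (4 * 29.1) = 0.1572

0.1572


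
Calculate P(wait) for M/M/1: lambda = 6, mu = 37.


P(wait) = rho = lambda/mu = 6/37 = 0.1622

0.1622


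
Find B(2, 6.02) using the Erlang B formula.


B(N,A) = (A^N/N!) / sum(A^k/k!, k=0..N) with N=2, A=6.02 = 0.7208

0.7208


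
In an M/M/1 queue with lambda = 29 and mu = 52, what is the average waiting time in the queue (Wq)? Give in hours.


rho = 29/52; Wq = rho/(mu - lambda) = 0.0242 hours

0.0242 hours


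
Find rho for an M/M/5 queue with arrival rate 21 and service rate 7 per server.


rho = lambda/(c*mu) = 21/(5*7) = 0.6

0.6


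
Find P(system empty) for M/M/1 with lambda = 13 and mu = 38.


P0 = 1 - rho = 1 - 13/38 = 0.6579

0.6579


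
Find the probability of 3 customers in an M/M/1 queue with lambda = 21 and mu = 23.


rho = 21/23; P(n) = (1-rho)*rho^n = (1-21/23)*(21/23)^3 = 0.0662

0.0662


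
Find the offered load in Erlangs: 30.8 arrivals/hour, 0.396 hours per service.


Offered load a = lambda * E[S] = 30.8 * 0.396 = 12.2 Erlangs

12.2 Erlangs


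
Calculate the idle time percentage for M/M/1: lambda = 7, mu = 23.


Idle fraction = (1 - rho) * 100 = (1 - 7/23) * 100 = 69.6%

69.6%


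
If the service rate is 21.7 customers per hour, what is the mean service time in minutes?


Mean service time = 60/mu = 60/21.7 = 2.76 minutes

2.76 minutes


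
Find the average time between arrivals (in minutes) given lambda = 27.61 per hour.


Mean interarrival time = 60/lambda = 60/27.61 = 2.17 minutes

2.17 minutes


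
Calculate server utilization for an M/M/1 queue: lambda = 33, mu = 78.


rho = lambda/mu = 33/78 = 0.4231

0.4231


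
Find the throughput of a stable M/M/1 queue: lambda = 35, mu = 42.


For a stable queue (lambda < mu), throughput = lambda = 35 per hour

35 per hour


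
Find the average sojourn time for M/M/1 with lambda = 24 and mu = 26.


W = 1/(mu - lambda) = 1/(26 - 24) = 0.5 hours

0.5 hours


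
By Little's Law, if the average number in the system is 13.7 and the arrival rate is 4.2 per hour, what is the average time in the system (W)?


W = L / lambda = 13.7 / 4.2 = 3.2619 hours

3.2619 hours


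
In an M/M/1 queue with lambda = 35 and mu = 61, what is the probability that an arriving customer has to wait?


P(wait) = rho = lambda/mu = 35/61 = 0.5738

0.5738


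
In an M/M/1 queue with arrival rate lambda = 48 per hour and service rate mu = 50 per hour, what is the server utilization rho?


rho = lambda/mu = 48/50 = 0.96

0.96


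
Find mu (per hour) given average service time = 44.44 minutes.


mu = 60 / avg_service_time = 60 / 44.44 = 1.35 per hour

1.35 per hour


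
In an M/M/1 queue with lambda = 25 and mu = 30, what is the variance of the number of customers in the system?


rho = 25/30; Var(N) = rho/(1-rho)^2 = 30.0

30.0


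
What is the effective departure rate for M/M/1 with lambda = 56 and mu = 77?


For a stable queue (lambda < mu), throughput = lambda = 56 per hour

56 per hour


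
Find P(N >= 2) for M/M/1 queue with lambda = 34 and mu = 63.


P(N >= 2) = rho^2 = (34/63)^2 = 0.2913

0.2913


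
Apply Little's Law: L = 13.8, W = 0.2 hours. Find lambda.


lambda = L / W = 13.8 / 0.2 = 69.0 per hour

69.0 per hour


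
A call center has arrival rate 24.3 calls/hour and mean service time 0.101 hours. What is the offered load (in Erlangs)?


Offered load a = lambda * E[S] = 24.3 * 0.101 = 2.45 Erlangs

2.45 Erlangs


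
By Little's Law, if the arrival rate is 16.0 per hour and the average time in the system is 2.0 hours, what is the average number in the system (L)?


L = lambda * W = 16.0 * 2.0 = 32.0

32.0


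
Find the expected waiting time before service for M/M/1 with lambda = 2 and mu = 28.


rho = 2/28; Wq = rho/(mu - lambda) = 0.0027 hours

0.0027 hours


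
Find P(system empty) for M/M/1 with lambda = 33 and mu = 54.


P0 = 1 - rho = 1 - 33/54 = 0.3889

0.3889


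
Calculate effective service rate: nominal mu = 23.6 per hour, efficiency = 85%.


Effective rate = mu * efficiency = 23.6 * 0.85 = 20.06 per hour

20.06 per hour


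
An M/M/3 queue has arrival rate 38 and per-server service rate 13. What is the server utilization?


rho = lambda/(c*mu) = 38/(3*13) = 0.9744

0.9744


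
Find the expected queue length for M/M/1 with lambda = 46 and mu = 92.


rho = 46/92; Lq = rho^2/(1-rho) = 0.5

0.5


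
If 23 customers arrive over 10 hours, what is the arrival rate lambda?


lambda = total arrivals / time = 23 / 10 = 2.3 per hour

2.3 per hour


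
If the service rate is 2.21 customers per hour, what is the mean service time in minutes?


Mean service time = 60/mu = 60/2.21 = 27.15 minutes

27.15 minutes


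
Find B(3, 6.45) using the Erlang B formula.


B(N,A) = (A^N/N!) / sum(A^k/k!, k=0..N) with N=3, A=6.45 = 0.6129

0.6129


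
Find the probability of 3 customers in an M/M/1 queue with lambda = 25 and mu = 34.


rho = 25/34; P(n) = (1-rho)*rho^n = (1-25/34)*(25/34)^3 = 0.1052

0.1052


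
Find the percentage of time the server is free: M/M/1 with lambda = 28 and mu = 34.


Idle fraction = (1 - rho) * 100 = (1 - 28/34) * 100 = 17.6%

17.6%


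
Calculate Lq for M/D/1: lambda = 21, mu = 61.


M/D/1: Lq = rho^2 / (2*(1-rho)) where rho = 21/61; Lq = 0.09

0.09


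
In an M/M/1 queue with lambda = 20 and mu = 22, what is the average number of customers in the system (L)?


rho = 20/22; L = rho/(1-rho) = 10.0

10.0


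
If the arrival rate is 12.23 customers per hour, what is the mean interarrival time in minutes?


Mean interarrival time = 60/lambda = 60/12.23 = 4.91 minutes

4.91 minutes


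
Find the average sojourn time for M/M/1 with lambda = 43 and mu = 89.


W = 1/(mu - lambda) = 1/(89 - 43) = 0.0217 hours

0.0217 hours


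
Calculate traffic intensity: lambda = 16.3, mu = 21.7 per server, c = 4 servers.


rho = lambda / (c * mu) = 16.3 / (4 * 21.7) = 0.1878

0.1878


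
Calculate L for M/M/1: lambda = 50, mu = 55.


rho = 50/55; L = rho/(1-rho) = 10.0

10.0


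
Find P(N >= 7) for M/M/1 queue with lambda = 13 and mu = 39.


P(N >= 7) = rho^7 = (13/39)^7 = 0.0005

0.0005


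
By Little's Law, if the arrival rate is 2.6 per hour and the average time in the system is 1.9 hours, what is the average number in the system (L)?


L = lambda * W = 2.6 * 1.9 = 4.94

4.94


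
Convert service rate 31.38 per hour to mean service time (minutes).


Mean service time = 60/mu = 60/31.38 = 1.91 minutes

1.91 minutes


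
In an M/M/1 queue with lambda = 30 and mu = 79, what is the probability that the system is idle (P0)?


P0 = 1 - rho = 1 - 30/79 = 0.6203

0.6203


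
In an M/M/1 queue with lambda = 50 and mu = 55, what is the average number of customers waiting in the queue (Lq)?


rho = 50/55; Lq = rho^2/(1-rho) = 9.09

9.09


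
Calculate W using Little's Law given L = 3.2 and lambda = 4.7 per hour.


W = L / lambda = 3.2 / 4.7 = 0.6809 hours

0.6809 hours


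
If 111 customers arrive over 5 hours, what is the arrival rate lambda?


lambda = total arrivals / time = 111 / 5 = 22.2 per hour

22.2 per hour


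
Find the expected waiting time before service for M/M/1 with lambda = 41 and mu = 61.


rho = 41/61; Wq = rho/(mu - lambda) = 0.0336 hours

0.0336 hours
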